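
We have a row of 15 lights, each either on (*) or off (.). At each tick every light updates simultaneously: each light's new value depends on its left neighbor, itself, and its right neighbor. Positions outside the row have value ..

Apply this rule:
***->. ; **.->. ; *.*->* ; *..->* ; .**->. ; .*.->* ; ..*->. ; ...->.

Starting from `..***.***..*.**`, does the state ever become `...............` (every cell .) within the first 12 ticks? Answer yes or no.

yes

.....*...*.**..
.....**..**..*.
.......*...*.**
.......**..**..
.........*...*.
.........**..**
...........*...
...........**..
.............*.
.............**
...............
all cells are . at tick 11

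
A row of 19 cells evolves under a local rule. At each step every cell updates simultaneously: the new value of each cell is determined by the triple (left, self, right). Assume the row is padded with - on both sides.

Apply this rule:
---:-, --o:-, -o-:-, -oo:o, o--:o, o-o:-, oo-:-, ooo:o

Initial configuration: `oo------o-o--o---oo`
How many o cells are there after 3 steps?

3

o-o--------o--o--o-
---o--------o--o--o
----o--------o--o--
count of o: 3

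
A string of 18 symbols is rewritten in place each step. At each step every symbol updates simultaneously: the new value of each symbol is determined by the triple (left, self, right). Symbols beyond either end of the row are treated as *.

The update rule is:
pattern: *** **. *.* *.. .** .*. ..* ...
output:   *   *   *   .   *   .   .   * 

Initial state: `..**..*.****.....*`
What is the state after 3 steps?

..***.************

..**...*****.***.*
..**.*.***********
..***.************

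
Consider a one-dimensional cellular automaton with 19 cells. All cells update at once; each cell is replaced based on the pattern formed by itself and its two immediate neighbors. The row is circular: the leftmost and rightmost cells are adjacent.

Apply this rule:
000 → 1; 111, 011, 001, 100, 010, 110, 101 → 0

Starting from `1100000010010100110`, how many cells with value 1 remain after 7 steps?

0001111000000000000
1100000011111111111
0001111000000000000  (repeats step 1; period 2)
step 7: 0001111000000000000
count of 1: 4

4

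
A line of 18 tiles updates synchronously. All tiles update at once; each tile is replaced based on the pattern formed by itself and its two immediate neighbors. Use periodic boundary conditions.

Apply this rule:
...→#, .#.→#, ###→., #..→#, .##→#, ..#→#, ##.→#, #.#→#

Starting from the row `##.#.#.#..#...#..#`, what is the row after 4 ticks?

##...............#

tick 1: .#################
tick 2: ##...............#
tick 3: .#################  (repeats tick 1; period 2)
tick 4: ##...............#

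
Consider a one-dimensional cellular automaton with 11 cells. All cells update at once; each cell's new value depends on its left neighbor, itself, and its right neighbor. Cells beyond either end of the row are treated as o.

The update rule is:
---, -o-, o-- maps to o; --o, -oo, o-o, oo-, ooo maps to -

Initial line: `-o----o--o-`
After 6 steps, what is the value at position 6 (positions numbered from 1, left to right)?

-oooo-oo-o-
---------o-
oooooooo-o-
---------o-  (repeats step 2; period 2)
step 6: ---------o-
position 6 holds -

-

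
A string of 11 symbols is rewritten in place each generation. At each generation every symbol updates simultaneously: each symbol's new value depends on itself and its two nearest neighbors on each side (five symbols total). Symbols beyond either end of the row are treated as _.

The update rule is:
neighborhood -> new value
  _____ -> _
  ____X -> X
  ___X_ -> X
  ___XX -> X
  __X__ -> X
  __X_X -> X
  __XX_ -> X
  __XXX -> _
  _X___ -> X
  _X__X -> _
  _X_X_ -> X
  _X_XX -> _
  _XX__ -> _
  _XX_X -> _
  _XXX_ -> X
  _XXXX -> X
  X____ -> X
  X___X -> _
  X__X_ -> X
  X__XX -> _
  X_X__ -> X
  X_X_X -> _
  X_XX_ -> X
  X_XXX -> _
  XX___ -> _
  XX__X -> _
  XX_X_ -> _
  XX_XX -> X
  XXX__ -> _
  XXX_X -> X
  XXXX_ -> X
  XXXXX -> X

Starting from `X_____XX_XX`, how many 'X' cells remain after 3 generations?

7

XXX_XXX_XX_
_XXX_XXXX__
X_XXX_XX__X
count of X: 7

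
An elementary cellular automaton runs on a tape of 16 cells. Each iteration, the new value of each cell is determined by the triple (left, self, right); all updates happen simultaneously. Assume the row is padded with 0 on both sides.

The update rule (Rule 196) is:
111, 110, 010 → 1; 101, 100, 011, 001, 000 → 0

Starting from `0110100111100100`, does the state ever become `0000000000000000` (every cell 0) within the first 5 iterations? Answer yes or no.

0010100011100100
0010100001100100
0010100000100100
0010100000100100  (fixed point — unchanged through iteration 5)
iteration 5 is 0010100000100100, still not uniform 0

no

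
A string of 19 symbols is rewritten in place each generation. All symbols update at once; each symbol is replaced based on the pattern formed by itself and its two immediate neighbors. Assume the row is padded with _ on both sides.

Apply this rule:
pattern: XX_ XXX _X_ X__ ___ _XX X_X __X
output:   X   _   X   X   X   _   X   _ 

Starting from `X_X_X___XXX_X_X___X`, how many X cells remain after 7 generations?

XXXXXXX___XXXXXXX_X
______XXX_______XXX
XXXXX___XXXXXXX___X
____XXX_______XXX_X
XXX___XXXXXXX___XXX
__XXX_______XXX___X
X___XXXXXXX___XXX_X
count of X: 12

12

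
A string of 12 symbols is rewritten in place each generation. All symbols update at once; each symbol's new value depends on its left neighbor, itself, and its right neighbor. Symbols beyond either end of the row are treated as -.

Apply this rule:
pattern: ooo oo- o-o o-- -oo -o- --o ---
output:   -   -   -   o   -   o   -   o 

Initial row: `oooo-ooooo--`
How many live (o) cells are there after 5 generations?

4

generation 1: ----------oo
generation 2: ooooooooo---
generation 3: ---------ooo
generation 4: oooooooo----
generation 5: --------oooo
count of o: 4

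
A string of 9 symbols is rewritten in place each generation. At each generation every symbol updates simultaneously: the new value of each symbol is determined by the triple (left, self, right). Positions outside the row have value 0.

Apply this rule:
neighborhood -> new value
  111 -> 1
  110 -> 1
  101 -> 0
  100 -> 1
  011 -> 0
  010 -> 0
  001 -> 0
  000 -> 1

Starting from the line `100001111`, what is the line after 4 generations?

010011100

011100111
001110011
100111001
010011100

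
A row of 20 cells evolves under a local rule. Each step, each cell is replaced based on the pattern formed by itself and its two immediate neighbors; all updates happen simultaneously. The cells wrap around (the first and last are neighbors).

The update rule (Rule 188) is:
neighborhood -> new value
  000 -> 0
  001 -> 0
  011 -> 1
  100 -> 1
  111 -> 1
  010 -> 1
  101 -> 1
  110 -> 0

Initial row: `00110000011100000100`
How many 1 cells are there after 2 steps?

step 1: 00101000011010000110
step 2: 00111100010111000101
count of 1: 10

10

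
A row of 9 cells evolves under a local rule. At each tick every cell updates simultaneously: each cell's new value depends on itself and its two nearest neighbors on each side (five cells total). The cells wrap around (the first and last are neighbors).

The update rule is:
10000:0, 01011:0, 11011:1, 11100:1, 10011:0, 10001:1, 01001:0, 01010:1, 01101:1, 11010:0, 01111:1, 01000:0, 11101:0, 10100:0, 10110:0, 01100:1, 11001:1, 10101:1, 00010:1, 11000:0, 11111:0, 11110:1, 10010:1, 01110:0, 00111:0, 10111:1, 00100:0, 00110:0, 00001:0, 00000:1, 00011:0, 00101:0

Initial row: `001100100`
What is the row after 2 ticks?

100001001

000111000
100001001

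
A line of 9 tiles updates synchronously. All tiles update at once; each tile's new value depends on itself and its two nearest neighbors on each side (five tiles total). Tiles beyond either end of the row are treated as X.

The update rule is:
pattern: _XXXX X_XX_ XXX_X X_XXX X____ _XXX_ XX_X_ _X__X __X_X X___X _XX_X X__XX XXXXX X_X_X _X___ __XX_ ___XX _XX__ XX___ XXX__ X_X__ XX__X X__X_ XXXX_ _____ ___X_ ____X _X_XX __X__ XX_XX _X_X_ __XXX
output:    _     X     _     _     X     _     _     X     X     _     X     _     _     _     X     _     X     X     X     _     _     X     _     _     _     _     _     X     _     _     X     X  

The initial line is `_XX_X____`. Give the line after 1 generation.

_XX__XX_X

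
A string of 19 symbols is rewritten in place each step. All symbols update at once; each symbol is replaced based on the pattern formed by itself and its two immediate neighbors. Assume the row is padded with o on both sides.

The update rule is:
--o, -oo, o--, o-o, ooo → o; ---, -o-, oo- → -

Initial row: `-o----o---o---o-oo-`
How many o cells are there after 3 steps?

12

o-o--o-o-o-o-o-oo-o
-o-oo-o-o-o-o-oo-oo
o-oo-o-o-o-o-oo-ooo
count of o: 12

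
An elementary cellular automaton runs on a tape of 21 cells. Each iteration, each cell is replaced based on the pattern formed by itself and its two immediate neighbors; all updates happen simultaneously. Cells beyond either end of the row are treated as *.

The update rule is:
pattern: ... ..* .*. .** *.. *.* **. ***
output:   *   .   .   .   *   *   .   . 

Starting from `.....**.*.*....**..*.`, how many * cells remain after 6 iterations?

****...*.*.***...*..*
....**..*.*...**..*..
***...*..*.**...*..*.
...**..*..*..**..*..*
**...*..*..*...*..*..
..**..*..*..**..*..*.
count of *: 8

8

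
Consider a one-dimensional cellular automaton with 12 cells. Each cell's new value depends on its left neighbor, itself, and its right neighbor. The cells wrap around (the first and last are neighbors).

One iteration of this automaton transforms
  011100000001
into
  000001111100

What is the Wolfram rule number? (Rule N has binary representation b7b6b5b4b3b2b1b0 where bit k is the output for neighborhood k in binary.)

1

position 2: 111 → 0  (bit 7 = 0)
position 3: 110 → 0  (bit 6 = 0)
position 0: 101 → 0  (bit 5 = 0)
position 4: 100 → 0  (bit 4 = 0)
position 1: 011 → 0  (bit 3 = 0)
position 11: 010 → 0  (bit 2 = 0)
position 10: 001 → 0  (bit 1 = 0)
position 5: 000 → 1  (bit 0 = 1)
bits b7..b0 = 00000001 = 1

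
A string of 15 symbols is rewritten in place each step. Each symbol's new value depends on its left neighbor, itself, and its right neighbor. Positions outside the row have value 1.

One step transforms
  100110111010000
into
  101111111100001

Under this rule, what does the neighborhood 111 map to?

At position 7 the neighborhood is 111; the next row has 1 there.

1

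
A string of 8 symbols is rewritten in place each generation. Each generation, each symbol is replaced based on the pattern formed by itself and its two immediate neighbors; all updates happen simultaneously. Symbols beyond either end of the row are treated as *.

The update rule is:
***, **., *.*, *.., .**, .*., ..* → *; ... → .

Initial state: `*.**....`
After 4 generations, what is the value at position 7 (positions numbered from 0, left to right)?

*

*****..*
********
********  (fixed point — unchanged through generation 4)
position 7 holds *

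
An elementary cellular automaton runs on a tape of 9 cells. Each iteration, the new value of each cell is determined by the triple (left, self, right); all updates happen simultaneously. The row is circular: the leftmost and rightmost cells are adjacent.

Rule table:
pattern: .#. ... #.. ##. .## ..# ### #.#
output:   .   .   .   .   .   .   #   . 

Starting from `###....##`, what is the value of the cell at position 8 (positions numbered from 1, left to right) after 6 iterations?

.

##......#
#........
.........
.........  (fixed point — unchanged through iteration 6)
position 8 holds .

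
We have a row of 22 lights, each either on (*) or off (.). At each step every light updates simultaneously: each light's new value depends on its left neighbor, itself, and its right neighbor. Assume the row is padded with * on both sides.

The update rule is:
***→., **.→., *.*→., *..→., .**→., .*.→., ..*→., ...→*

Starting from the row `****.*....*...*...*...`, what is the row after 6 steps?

.*****....*...*...*...

.......**...*...*...*.
.*****....*...*...*...
.......**...*...*...*.  (repeats step 1; period 2)
step 6: .*****....*...*...*...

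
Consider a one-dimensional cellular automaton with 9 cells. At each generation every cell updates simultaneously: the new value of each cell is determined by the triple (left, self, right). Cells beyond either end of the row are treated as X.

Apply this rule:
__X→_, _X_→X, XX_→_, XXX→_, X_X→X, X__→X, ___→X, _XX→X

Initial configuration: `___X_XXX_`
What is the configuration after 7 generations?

XX_XXX__X
__XX__X_X
X_X_X_XXX
_XXXXXX__
XX_____X_
__XXXX_XX
X_X___XX_

X_X___XX_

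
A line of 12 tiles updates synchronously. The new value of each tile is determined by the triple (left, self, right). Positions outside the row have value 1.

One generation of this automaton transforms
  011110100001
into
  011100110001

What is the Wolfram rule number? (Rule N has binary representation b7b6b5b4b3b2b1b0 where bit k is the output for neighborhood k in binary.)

156

position 2: 111 → 1  (bit 7 = 1)
position 4: 110 → 0  (bit 6 = 0)
position 0: 101 → 0  (bit 5 = 0)
position 7: 100 → 1  (bit 4 = 1)
position 1: 011 → 1  (bit 3 = 1)
position 6: 010 → 1  (bit 2 = 1)
position 10: 001 → 0  (bit 1 = 0)
position 8: 000 → 0  (bit 0 = 0)
bits b7..b0 = 10011100 = 156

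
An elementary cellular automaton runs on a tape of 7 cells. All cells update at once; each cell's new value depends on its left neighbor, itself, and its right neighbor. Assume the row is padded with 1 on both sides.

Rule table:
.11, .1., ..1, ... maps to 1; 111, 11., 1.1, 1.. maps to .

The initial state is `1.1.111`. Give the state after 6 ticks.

.1.1.11

..1.1..
.11.1.1
.1..1.1
.1.11.1
.1.1..1
.1.1.11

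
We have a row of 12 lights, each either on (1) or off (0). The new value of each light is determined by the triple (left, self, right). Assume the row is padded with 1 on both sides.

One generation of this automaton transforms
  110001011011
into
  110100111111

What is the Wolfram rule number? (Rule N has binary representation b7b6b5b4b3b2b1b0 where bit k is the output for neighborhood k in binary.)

position 0: 111 → 1  (bit 7 = 1)
position 1: 110 → 1  (bit 6 = 1)
position 6: 101 → 1  (bit 5 = 1)
position 2: 100 → 0  (bit 4 = 0)
position 7: 011 → 1  (bit 3 = 1)
position 5: 010 → 0  (bit 2 = 0)
position 4: 001 → 0  (bit 1 = 0)
position 3: 000 → 1  (bit 0 = 1)
bits b7..b0 = 11101001 = 233

233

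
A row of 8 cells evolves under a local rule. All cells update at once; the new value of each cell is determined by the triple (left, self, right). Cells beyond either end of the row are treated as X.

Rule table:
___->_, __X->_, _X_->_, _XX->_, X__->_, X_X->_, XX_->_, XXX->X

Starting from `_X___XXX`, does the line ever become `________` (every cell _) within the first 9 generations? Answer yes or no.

generation 1: ______XX
generation 2: _______X
generation 3: ________
all cells are _ at generation 3

yes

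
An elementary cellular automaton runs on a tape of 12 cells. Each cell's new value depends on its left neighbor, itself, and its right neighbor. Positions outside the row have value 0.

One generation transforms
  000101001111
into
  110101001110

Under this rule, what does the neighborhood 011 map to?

At position 8 the neighborhood is 011; the next row has 1 there.

1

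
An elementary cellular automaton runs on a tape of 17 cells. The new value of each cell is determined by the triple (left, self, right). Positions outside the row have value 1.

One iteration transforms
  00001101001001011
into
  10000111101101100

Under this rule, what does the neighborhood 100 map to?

At position 0 the neighborhood is 100; the next row has 1 there.

1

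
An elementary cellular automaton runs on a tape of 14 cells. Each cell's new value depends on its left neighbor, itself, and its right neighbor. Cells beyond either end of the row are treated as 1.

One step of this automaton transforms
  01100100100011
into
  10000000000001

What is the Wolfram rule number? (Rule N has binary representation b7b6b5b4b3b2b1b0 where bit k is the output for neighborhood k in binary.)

160

position 13: 111 → 1  (bit 7 = 1)
position 2: 110 → 0  (bit 6 = 0)
position 0: 101 → 1  (bit 5 = 1)
position 3: 100 → 0  (bit 4 = 0)
position 1: 011 → 0  (bit 3 = 0)
position 5: 010 → 0  (bit 2 = 0)
position 4: 001 → 0  (bit 1 = 0)
position 10: 000 → 0  (bit 0 = 0)
bits b7..b0 = 10100000 = 160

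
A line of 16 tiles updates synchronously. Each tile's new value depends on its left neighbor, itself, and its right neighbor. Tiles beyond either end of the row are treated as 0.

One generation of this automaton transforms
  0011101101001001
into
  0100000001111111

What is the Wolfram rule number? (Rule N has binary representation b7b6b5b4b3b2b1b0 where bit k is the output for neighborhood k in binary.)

position 3: 111 → 0  (bit 7 = 0)
position 4: 110 → 0  (bit 6 = 0)
position 5: 101 → 0  (bit 5 = 0)
position 10: 100 → 1  (bit 4 = 1)
position 2: 011 → 0  (bit 3 = 0)
position 9: 010 → 1  (bit 2 = 1)
position 1: 001 → 1  (bit 1 = 1)
position 0: 000 → 0  (bit 0 = 0)
bits b7..b0 = 00010110 = 22

22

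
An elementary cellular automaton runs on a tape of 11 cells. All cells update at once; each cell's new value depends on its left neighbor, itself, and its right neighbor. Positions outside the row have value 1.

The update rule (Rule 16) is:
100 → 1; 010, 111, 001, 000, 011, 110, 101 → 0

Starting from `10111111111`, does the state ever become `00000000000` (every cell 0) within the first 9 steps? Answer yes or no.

step 1: 00000000000
all cells are 0 at step 1

yes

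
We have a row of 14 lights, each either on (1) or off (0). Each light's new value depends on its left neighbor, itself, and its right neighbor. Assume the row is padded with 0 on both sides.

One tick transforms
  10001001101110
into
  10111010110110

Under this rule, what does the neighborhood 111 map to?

At position 11 the neighborhood is 111; the next row has 1 there.

1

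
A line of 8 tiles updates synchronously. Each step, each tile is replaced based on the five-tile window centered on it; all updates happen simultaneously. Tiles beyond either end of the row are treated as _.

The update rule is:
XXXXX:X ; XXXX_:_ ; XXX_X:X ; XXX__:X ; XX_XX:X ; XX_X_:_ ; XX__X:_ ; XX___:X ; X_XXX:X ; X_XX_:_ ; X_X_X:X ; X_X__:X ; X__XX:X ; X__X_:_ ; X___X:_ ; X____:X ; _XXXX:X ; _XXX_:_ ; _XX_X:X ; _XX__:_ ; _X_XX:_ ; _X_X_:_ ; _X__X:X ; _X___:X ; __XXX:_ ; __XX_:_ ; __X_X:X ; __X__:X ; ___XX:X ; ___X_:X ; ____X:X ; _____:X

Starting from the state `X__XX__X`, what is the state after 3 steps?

step 1: XXX____X
step 2: __XXXXXX
step 3: XX_XXX_X

XX_XXX_X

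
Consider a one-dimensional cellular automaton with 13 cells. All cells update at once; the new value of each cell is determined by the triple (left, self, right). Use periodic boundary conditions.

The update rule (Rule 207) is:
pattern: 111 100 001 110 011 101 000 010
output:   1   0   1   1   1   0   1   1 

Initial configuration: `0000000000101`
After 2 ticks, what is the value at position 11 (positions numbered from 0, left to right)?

0

tick 1: 0111111111101
tick 2: 0111111111101
position 11 holds 0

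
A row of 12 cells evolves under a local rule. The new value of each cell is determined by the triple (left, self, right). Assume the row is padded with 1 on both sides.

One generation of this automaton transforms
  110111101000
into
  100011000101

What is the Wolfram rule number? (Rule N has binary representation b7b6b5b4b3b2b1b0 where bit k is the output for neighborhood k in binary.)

146

position 0: 111 → 1  (bit 7 = 1)
position 1: 110 → 0  (bit 6 = 0)
position 2: 101 → 0  (bit 5 = 0)
position 9: 100 → 1  (bit 4 = 1)
position 3: 011 → 0  (bit 3 = 0)
position 8: 010 → 0  (bit 2 = 0)
position 11: 001 → 1  (bit 1 = 1)
position 10: 000 → 0  (bit 0 = 0)
bits b7..b0 = 10010010 = 146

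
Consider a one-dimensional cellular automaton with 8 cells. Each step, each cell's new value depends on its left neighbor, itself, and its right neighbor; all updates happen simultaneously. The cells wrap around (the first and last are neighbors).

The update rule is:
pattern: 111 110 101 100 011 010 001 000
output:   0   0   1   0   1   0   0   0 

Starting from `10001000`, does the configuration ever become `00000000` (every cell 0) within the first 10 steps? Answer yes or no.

step 1: 00000000
all cells are 0 at step 1

yes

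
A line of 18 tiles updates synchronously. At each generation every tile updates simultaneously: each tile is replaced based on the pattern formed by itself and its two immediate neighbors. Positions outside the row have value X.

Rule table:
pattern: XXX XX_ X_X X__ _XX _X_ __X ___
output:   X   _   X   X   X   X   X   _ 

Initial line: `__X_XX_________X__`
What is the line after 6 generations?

XXXXX_X_______XXXX
XXXX_XXX_____XXXXX
XXX_XXX_X___XXXXXX
XX_XXX_XXX_XXXXXXX
X_XXX_XXX_XXXXXXXX
_XXX_XXX_XXXXXXXXX

_XXX_XXX_XXXXXXXXX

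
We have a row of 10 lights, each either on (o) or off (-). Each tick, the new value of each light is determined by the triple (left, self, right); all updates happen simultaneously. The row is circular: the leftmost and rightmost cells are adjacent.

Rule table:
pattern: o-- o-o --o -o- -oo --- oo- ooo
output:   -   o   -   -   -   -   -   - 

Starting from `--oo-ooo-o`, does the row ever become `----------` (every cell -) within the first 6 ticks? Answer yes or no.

yes

----o---o-
----------
all cells are - at tick 2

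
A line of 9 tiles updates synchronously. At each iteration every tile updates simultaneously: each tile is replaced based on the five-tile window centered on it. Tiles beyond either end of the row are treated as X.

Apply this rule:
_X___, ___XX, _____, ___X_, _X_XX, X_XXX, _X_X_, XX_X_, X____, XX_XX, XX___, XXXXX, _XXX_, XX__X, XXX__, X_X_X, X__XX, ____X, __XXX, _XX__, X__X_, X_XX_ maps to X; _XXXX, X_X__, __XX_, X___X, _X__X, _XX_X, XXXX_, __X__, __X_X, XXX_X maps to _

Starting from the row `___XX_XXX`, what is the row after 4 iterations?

XXX__X__X

iteration 1: X_X__XX_X
iteration 2: _X__X__XX
iteration 3: X__X__XX_
iteration 4: XXX__X__X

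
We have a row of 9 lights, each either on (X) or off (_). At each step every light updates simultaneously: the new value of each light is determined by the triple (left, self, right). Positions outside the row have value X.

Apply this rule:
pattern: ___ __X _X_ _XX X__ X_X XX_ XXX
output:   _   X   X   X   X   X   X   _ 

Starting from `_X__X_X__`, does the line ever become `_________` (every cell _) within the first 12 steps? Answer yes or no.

yes

XXXXXXXXX
_________
all cells are _ at step 2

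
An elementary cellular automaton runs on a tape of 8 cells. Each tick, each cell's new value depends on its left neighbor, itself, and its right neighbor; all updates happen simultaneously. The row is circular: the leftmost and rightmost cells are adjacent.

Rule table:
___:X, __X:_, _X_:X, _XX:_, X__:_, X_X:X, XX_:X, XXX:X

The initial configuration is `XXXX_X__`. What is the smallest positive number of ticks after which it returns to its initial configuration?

_XXXXX__
__XXXX_X
___XXXXX
_X__XXXX
XX___XXX
XX_X__XX
XXXX___X
XXXX_X__

8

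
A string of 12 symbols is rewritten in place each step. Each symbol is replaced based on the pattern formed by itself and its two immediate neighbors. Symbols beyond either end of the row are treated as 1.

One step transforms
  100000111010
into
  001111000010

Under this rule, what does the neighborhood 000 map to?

At position 2 the neighborhood is 000; the next row has 1 there.

1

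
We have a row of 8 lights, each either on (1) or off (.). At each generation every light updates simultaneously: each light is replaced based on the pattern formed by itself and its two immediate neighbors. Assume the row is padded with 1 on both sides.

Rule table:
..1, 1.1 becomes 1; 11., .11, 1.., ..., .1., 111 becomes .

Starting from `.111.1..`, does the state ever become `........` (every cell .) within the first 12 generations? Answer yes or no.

generation 1: 1...1..1
generation 2: ...1..1.
generation 3: ..1..1.1
generation 4: .1..1.1.
generation 5: 1..1.1.1
generation 6: ..1.1.1.
generation 7: .1.1.1.1
generation 8: 1.1.1.1.
generation 9: .1.1.1.1  (repeats generation 7; period 2)
generation 12: 1.1.1.1.
generation 12 is 1.1.1.1., still not uniform .

no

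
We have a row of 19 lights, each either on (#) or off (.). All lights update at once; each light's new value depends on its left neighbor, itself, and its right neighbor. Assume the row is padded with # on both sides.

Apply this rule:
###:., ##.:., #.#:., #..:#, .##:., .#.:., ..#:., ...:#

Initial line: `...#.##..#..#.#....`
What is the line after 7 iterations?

iteration 1: ##.....#..#....###.
iteration 2: ..####..#..###.....
iteration 3: #.....#..#....####.
iteration 4: .####..#..###......
iteration 5: .....#..#....#####.
iteration 6: ####..#..###.......
iteration 7: ....#..#....######.

....#..#....######.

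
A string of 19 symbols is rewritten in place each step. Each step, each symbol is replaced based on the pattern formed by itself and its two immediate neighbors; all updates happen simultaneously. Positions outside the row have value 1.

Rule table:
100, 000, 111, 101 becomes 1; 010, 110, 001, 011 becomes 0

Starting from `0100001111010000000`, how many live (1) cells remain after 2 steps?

1011100110101111110
0101010001010111101
count of 1: 10

10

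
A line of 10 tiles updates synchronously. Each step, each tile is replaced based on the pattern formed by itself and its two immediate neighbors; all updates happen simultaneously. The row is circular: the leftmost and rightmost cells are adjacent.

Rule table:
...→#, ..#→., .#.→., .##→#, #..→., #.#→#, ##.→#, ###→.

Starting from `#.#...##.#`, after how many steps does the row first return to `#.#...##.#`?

6

##..#.####
.#...##...
...#.##.##
.#..######
#...#....#
#.#...##.#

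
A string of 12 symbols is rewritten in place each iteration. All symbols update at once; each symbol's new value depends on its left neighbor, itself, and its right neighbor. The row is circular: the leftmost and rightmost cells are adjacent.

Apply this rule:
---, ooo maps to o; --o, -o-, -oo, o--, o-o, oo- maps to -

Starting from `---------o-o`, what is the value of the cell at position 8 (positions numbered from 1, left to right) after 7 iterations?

-ooooooo----
--ooooo--ooo
---ooo----o-
oo--o--oo---
----------o-
ooooooooo---
-ooooooo--o-
position 8 holds o

o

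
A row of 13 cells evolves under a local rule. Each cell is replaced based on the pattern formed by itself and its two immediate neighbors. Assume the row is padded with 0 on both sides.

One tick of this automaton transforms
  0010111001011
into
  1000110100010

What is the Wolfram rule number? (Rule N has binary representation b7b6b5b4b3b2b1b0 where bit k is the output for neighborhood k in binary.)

position 5: 111 → 1  (bit 7 = 1)
position 6: 110 → 0  (bit 6 = 0)
position 3: 101 → 0  (bit 5 = 0)
position 7: 100 → 1  (bit 4 = 1)
position 4: 011 → 1  (bit 3 = 1)
position 2: 010 → 0  (bit 2 = 0)
position 1: 001 → 0  (bit 1 = 0)
position 0: 000 → 1  (bit 0 = 1)
bits b7..b0 = 10011001 = 153

153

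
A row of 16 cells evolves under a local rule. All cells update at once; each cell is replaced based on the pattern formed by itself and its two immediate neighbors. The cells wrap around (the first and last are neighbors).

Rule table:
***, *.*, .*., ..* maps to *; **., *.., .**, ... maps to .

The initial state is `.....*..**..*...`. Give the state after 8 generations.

....**.*...**...
...*..**..*.....
..**.*...**.....
.*..**..*.......
**.*...**.......
..**..*........*
.*...**.......**
**..*........*..

**..*........*..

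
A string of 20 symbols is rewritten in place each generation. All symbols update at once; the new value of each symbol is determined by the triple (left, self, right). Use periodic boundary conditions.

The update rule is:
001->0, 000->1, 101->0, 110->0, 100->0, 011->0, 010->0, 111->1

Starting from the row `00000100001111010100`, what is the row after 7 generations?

01111000011110000000

generation 1: 11110001100110000001
generation 2: 11100100000000111100
generation 3: 01000001111110011000
generation 4: 00011100111100000011
generation 5: 01001000011001111000
generation 6: 00000011000000110011
generation 7: 01111000011110000000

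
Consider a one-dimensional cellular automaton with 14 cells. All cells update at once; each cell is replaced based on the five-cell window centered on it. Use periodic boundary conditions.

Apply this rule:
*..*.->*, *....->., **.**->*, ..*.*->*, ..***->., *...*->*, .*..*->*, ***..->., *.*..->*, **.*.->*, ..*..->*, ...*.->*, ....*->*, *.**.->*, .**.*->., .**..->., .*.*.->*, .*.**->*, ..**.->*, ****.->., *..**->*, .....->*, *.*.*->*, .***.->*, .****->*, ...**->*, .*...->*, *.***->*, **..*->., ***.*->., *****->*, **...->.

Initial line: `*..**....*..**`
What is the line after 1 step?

..**...*****.*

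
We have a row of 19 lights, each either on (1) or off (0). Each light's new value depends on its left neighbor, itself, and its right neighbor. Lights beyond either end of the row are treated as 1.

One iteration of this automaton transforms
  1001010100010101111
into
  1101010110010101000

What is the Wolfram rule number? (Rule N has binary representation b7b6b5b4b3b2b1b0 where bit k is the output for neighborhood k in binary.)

position 16: 111 → 0  (bit 7 = 0)
position 0: 110 → 1  (bit 6 = 1)
position 4: 101 → 0  (bit 5 = 0)
position 1: 100 → 1  (bit 4 = 1)
position 15: 011 → 1  (bit 3 = 1)
position 3: 010 → 1  (bit 2 = 1)
position 2: 001 → 0  (bit 1 = 0)
position 9: 000 → 0  (bit 0 = 0)
bits b7..b0 = 01011100 = 92

92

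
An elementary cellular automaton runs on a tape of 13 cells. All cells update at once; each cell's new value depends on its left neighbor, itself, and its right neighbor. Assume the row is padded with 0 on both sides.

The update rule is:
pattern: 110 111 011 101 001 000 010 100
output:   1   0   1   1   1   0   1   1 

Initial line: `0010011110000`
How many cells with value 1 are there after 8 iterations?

5

0111110011000
1100011111100
1110110000110
1011111001111
1110001111001
1011011001111
1111111111001
1000000001111
count of 1: 5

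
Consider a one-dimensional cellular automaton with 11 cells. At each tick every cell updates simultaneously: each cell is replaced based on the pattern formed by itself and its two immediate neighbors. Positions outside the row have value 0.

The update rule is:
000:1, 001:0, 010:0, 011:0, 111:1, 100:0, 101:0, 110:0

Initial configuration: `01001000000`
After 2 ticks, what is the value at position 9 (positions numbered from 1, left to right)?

1

00000011111
11111001110
position 9 holds 1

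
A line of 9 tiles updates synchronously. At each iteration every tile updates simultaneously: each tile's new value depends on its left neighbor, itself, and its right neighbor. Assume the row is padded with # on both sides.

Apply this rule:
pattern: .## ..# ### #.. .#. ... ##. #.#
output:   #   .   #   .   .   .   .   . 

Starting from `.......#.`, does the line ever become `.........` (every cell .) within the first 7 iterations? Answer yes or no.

iteration 1: .........
all cells are . at iteration 1

yes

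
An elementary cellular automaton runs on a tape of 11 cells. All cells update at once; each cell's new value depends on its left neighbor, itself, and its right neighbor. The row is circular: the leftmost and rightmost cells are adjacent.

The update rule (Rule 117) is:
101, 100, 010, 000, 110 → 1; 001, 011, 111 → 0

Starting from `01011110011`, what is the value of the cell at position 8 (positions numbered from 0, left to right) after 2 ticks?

1

tick 1: 11100011001
tick 2: 00111001100
position 8 holds 1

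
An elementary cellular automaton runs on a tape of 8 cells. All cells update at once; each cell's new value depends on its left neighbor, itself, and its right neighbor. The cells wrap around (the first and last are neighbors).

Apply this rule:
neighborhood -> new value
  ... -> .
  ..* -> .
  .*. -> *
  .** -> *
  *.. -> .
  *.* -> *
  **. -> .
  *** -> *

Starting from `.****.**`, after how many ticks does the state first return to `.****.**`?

8

****.**.
***.**.*
**.**.**
*.**.***
.**.****
**.****.
*.****.*
.****.**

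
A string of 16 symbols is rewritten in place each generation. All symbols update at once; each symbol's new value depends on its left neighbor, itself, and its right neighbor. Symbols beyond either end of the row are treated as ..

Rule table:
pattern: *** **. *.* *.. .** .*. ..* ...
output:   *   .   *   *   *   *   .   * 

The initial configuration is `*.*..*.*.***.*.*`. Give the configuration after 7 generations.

*****.****.**.**

****.******.****
***.******.****.
**.******.****.*
*.******.****.**
*******.****.**.
******.****.**.*
*****.****.**.**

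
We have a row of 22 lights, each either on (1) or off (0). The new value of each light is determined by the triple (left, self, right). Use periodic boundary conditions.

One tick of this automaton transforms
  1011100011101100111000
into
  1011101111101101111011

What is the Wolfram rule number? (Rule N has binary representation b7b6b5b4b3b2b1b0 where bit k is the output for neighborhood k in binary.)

207

position 3: 111 → 1  (bit 7 = 1)
position 4: 110 → 1  (bit 6 = 1)
position 1: 101 → 0  (bit 5 = 0)
position 5: 100 → 0  (bit 4 = 0)
position 2: 011 → 1  (bit 3 = 1)
position 0: 010 → 1  (bit 2 = 1)
position 7: 001 → 1  (bit 1 = 1)
position 6: 000 → 1  (bit 0 = 1)
bits b7..b0 = 11001111 = 207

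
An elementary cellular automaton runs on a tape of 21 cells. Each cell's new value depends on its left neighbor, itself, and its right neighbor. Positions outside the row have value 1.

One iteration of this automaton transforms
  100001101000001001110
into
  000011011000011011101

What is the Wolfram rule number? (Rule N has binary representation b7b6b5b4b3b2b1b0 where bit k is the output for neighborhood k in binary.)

position 18: 111 → 1  (bit 7 = 1)
position 0: 110 → 0  (bit 6 = 0)
position 7: 101 → 1  (bit 5 = 1)
position 1: 100 → 0  (bit 4 = 0)
position 5: 011 → 1  (bit 3 = 1)
position 8: 010 → 1  (bit 2 = 1)
position 4: 001 → 1  (bit 1 = 1)
position 2: 000 → 0  (bit 0 = 0)
bits b7..b0 = 10101110 = 174

174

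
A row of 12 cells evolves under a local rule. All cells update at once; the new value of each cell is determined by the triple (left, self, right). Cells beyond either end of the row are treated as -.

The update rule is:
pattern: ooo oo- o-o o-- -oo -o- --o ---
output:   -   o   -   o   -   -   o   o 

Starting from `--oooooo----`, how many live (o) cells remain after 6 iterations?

5

oo-----ooooo
-oooooo----o
o-----ooooo-
-ooooo----oo
o----ooooo-o
-oooo----o--
count of o: 5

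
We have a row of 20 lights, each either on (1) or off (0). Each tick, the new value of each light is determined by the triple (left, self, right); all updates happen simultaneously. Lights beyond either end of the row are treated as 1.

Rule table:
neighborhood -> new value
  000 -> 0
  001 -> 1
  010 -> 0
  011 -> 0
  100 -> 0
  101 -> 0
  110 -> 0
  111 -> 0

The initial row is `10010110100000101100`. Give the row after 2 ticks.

00100000000001000001
01000000000010000010

01000000000010000010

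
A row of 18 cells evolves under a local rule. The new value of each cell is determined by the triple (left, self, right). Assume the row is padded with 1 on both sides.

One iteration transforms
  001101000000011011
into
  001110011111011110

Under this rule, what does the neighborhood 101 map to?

At position 4 the neighborhood is 101; the next row has 1 there.

1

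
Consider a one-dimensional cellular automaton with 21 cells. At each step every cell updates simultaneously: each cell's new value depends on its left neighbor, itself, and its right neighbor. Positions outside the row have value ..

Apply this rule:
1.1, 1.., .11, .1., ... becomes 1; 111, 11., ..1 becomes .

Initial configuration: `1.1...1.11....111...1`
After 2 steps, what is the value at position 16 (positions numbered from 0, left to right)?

.

11111.111.111.1..11.1
1....11..11..111.1.11
position 16 holds .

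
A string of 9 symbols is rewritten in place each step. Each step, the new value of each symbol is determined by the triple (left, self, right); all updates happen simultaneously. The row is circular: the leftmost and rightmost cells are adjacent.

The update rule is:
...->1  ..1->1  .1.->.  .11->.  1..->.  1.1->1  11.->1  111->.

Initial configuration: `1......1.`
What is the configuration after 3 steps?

..11111.1
.1....11.
1..111.1.

1..111.1.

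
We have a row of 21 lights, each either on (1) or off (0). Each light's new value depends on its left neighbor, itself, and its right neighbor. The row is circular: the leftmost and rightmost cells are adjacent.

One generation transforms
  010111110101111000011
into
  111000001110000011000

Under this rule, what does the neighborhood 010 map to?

At position 1 the neighborhood is 010; the next row has 1 there.

1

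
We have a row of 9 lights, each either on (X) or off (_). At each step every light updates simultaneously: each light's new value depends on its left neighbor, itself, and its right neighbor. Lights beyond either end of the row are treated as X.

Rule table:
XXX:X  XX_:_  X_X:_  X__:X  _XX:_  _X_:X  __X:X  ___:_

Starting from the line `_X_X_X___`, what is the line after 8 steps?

_X_X_XX_X
_X_X_____
_X_XX___X
_X___X_X_
_XX_XX_X_
_______X_
X_____XX_
_X___X___

_X___X___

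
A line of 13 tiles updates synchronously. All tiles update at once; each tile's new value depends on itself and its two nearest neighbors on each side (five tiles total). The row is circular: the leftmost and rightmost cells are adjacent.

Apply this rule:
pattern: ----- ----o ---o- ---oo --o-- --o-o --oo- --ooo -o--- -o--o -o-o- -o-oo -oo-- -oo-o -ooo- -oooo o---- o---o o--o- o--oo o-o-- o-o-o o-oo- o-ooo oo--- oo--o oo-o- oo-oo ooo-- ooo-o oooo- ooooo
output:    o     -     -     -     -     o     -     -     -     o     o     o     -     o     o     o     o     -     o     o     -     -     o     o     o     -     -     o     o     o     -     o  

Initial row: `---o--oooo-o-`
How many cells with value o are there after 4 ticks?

o---oo-o-o---
-----o--o----
ooo---oo--ooo
o-oo-----o-oo
count of o: 6

6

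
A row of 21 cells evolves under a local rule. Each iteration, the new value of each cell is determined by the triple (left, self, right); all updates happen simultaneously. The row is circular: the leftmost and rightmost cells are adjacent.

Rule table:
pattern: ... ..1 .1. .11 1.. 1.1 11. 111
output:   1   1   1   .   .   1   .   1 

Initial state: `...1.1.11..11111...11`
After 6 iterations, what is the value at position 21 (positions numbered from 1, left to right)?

.111111...1.111..11..
1.1111..1111.1..1...1
.1.11..1.11.11.11.11.
111...111..1..1..1...
.1..11.1..11.11.11.11
11.1..11.1..1..1..1..
position 21 holds .

.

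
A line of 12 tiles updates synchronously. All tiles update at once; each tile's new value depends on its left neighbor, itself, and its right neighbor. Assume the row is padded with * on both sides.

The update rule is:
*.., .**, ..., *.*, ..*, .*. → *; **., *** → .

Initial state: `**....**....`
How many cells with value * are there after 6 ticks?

7

..*****.****
***....**...
...*****.***
****....**..
....*****.**
*****....**.
count of *: 7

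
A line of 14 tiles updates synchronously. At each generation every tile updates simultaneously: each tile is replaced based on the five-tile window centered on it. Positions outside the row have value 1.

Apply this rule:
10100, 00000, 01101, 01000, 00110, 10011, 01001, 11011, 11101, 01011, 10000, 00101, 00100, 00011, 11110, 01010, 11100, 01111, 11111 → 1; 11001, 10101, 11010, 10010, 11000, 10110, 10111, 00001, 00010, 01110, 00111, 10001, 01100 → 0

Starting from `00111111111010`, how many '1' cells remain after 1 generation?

generation 1: 01011111111001
count of 1: 10

10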